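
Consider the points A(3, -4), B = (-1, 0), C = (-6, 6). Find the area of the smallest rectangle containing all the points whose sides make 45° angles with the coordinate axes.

In coordinates u = x + y, v = x − y the rectangle is axis-aligned; the map (x,y)→(u,v) scales areas by 2.
u-values: -1, -1, 0; range = 0 − (-1) = 1.
v-values: 7, -1, -12; range = 7 − (-12) = 19.
Area = (1 × 19) / 2 = 9.5.

9.5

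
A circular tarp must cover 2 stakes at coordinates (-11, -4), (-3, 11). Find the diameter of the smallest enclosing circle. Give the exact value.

The smallest circle enclosing two points has them as diameter endpoints.
Centre = midpoint = (-7, 3.5); r² = |(-11, -4)−(-3, 11)|²/4 = 289/4 = 72.25.
Diameter = 2r = 2√(72.25) = 17.

17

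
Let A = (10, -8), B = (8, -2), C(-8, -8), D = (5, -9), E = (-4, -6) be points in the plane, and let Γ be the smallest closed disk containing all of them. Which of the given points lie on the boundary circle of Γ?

A, B, C

By Welzl's lemma the MEC is supported by two points (diametrically opposite) or three points (on a circumcircle).
The minimum enclosing circle is determined by three boundary points: A, B, C.
Their circumcentre is (1, -23/3) with r² = 730/9.
The farthest remaining point E is at distance² 250/9 ≤ 730/9.
The points at distance exactly r from the centre are A, B, C — 3 points.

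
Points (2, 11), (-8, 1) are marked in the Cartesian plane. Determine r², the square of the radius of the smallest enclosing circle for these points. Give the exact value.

The smallest circle enclosing two points has them as diameter endpoints.
Centre = midpoint = (-3, 6); r² = |(2, 11)−(-8, 1)|²/4 = 200/4 = 50.

50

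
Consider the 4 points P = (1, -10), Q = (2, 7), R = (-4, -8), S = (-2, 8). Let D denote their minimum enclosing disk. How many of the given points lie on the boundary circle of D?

By Welzl's lemma the MEC is supported by two points (diametrically opposite) or three points (on a circumcircle).
The farthest pair is P–S with squared distance 333. The circle on this segment as diameter has centre (-0.5, -1) and r² = 333/4 = 83.25.
Check Q: distance² to centre = 70.25 ≤ 83.25, so it lies inside.
All remaining points lie in this disk, and no smaller disk contains both endpoints, so this is the minimum enclosing circle.
The points at distance exactly r from the centre are P, S — 2 points.

2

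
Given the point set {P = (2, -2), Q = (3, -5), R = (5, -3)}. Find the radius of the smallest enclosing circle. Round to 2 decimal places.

1.77

Side lengths²: PQ² = 10, PR² = 10, QR² = 8.
Since PR² = 10 < 10 + 8 = 18, the triangle is acute, so the smallest enclosing circle is the circumcircle.
Circumcentre = (3.25, -3.25), r² = 3.125.
r = √(3.125) ≈ 1.77.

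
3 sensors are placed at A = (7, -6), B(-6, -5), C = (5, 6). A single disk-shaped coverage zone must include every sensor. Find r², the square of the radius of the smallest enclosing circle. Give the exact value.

Side lengths²: AB² = 170, AC² = 148, BC² = 242.
Since BC² = 242 < 170 + 148 = 318, the triangle is acute, so the smallest enclosing circle is the circumcircle.
Circumcentre = (6/7, -6/7), r² = 3145/49.

3145/49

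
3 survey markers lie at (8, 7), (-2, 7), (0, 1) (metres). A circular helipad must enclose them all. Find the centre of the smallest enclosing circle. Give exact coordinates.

Call the three points A, B, C in the order given.
Side lengths²: AB² = 100, AC² = 100, BC² = 40.
Since AC² = 100 < 100 + 40 = 140, the triangle is acute, so the smallest enclosing circle is the circumcircle.
Circumcentre = (3, 16/3), r² = 250/9.
Centre = (3, 16/3).

(3, 16/3)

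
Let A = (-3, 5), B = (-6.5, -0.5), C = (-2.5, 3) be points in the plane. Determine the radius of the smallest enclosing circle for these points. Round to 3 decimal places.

3.260

Side lengths²: AB² = 42.5, AC² = 4.25, BC² = 28.25.
Since AB² = 42.5 ≥ 28.25 + 4.25 = 32.5, the angle opposite AB is not acute, so the smallest enclosing circle has AB as diameter.
Centre = midpoint of AB = (-4.75, 2.25), r² = 42.5/4 = 10.625.
r = √(10.625) ≈ 3.260.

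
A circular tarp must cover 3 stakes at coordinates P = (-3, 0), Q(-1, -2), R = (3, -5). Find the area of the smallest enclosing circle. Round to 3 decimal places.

Side lengths²: PQ² = 8, PR² = 61, QR² = 25.
Since PR² = 61 ≥ 25 + 8 = 33, the angle opposite PR is not acute, so the smallest enclosing circle has PR as diameter.
Centre = midpoint of PR = (0, -2.5), r² = 61/4 = 15.25.
Area = π·r² = π·15.25 ≈ 47.909.

47.909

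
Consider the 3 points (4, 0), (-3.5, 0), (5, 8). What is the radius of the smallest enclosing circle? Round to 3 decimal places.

5.836

Call the three points A, B, C in the order given.
Side lengths²: AB² = 56.25, AC² = 65, BC² = 136.25.
Since BC² = 136.25 ≥ 65 + 56.25 = 121.25, the angle opposite BC is not acute, so the smallest enclosing circle has BC as diameter.
Centre = midpoint of BC = (0.75, 4), r² = 136.25/4 = 34.0625.
r = √(34.0625) ≈ 5.836.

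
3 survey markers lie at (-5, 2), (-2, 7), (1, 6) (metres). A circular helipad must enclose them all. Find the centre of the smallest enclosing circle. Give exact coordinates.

(-2, 4)

Call the three points A, B, C in the order given.
Side lengths²: AB² = 34, AC² = 52, BC² = 10.
Since AC² = 52 ≥ 34 + 10 = 44, the angle opposite AC is not acute, so the smallest enclosing circle has AC as diameter.
Centre = midpoint of AC = (-2, 4), r² = 52/4 = 13.
Centre = (-2, 4).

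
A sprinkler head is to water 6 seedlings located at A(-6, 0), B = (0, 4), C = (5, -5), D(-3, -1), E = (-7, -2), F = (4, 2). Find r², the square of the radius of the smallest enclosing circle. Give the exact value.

By Welzl's lemma the MEC is supported by two points (diametrically opposite) or three points (on a circumcircle).
The minimum enclosing circle is determined by three boundary points: C, E, F.
Their circumcentre is (-37/54, -121/54) with r² = 58225/1458.
The farthest remaining point B is at distance² 57469/1458 ≤ 58225/1458.

58225/1458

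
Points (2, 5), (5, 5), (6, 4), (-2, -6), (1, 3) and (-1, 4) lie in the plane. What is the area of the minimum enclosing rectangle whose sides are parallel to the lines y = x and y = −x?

81

In coordinates u = x + y, v = x − y the rectangle is axis-aligned; the map (x,y)→(u,v) scales areas by 2.
u-values: 7, 10, 10, -8, 4, 3; range = 10 − (-8) = 18.
v-values: -3, 0, 2, 4, -2, -5; range = 4 − (-5) = 9.
Area = (18 × 9) / 2 = 81.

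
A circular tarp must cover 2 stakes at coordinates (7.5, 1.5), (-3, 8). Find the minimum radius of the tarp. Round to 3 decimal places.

The smallest circle enclosing two points has them as diameter endpoints.
Centre = midpoint = (2.25, 4.75); r² = |(7.5, 1.5)−(-3, 8)|²/4 = 152.5/4 = 38.125.
r = √(38.125) ≈ 6.175.

6.175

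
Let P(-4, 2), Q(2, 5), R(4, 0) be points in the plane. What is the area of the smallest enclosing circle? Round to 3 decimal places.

53.778

Side lengths²: PQ² = 45, PR² = 68, QR² = 29.
Since PR² = 68 < 45 + 29 = 74, the triangle is acute, so the smallest enclosing circle is the circumcircle.
Circumcentre = (1/12, 4/3), r² = 2465/144.
Area = π·r² = π·2465/144 ≈ 53.778.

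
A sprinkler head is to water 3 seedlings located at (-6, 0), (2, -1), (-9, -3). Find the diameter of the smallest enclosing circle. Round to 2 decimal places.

11.18

Call the three points A, B, C in the order given.
Side lengths²: AB² = 65, AC² = 18, BC² = 125.
Since BC² = 125 ≥ 65 + 18 = 83, the angle opposite BC is not acute, so the smallest enclosing circle has BC as diameter.
Centre = midpoint of BC = (-3.5, -2), r² = 125/4 = 31.25.
Diameter = 2r = 2√(31.25) ≈ 11.18.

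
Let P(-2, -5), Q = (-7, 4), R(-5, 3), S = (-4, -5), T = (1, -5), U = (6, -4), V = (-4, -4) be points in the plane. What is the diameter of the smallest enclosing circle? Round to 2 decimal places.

The minimum enclosing circle of a finite set is fixed by two of the points (as a diameter) or three (as a circumcircle).
The farthest pair is Q–U with squared distance 233. The circle on this segment as diameter has centre (-0.5, 0) and r² = 233/4 = 58.25.
Check P: distance² to centre = 27.25 ≤ 58.25, so it lies inside.
All remaining points lie in this disk, and no smaller disk contains both endpoints, so this is the minimum enclosing circle.
Diameter = 2r = 2√(58.25) ≈ 15.26.

15.26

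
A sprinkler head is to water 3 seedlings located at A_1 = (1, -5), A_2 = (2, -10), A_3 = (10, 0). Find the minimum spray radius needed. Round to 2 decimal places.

Side lengths²: A_1A_2² = 26, A_1A_3² = 106, A_2A_3² = 164.
Since A_2A_3² = 164 ≥ 106 + 26 = 132, the angle opposite A_2A_3 is not acute, so the smallest enclosing circle has A_2A_3 as diameter.
Centre = midpoint of A_2A_3 = (6, -5), r² = 164/4 = 41.
r = √41 ≈ 6.40.

6.40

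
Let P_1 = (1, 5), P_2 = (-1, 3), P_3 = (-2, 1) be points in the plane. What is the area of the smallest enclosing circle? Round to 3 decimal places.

Side lengths²: P_1P_2² = 8, P_1P_3² = 25, P_2P_3² = 5.
Since P_1P_3² = 25 ≥ 8 + 5 = 13, the angle opposite P_1P_3 is not acute, so the smallest enclosing circle has P_1P_3 as diameter.
Centre = midpoint of P_1P_3 = (-0.5, 3), r² = 25/4 = 6.25.
Area = π·r² = π·6.25 ≈ 19.635.

19.635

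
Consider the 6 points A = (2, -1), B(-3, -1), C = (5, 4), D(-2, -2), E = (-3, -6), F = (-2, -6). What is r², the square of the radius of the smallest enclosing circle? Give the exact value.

The minimum enclosing circle of a finite set is fixed by two of the points (as a diameter) or three (as a circumcircle).
The farthest pair is C–E with squared distance 164. The circle on this segment as diameter has centre (1, -1) and r² = 164/4 = 41.
Check A: distance² to centre = 1 ≤ 41, so it lies inside.
All remaining points lie in this disk, and no smaller disk contains both endpoints, so this is the minimum enclosing circle.

41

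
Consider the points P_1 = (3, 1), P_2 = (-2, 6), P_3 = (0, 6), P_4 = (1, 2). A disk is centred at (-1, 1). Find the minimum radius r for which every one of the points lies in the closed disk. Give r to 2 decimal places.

The required radius is the distance from (-1, 1) to the farthest point.
Squared distances: 16, 26, 26, 5.
Maximum is 26, attained at P_2.
r = √26 ≈ 5.10.

5.10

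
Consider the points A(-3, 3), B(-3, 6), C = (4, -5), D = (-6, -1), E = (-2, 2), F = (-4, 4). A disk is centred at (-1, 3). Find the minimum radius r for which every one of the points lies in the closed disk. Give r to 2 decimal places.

9.43

The required radius is the distance from (-1, 3) to the farthest point.
Squared distances: 4, 13, 89, 41, 2, 10.
Maximum is 89, attained at C.
r = √89 ≈ 9.43.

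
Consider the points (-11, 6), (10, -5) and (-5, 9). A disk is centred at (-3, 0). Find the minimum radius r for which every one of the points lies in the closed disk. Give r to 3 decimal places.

The required radius is the distance from (-3, 0) to the farthest point.
Squared distances: 100, 194, 85.
Maximum is 194, attained at (10, -5).
r = √194 ≈ 13.928.

13.928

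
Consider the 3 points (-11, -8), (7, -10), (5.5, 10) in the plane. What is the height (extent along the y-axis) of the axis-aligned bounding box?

20

max y = 10, min y = -10, so height = 20.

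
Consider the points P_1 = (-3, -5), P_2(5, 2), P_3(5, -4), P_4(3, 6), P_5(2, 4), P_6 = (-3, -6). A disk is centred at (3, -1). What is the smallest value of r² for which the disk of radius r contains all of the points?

61

The required radius is the distance from (3, -1) to the farthest point.
Squared distances: 52, 13, 13, 49, 26, 61.
Maximum is 61, attained at P_6.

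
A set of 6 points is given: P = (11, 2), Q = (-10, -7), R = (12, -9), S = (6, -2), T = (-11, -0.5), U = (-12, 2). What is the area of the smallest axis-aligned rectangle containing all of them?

x ranges over [-12, 12], width 24.
y ranges over [-9, 2], height 11.
Area = 24 × 11 = 264.

264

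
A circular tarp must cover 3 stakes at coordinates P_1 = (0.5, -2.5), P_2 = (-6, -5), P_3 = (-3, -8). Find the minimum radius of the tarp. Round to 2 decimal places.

Side lengths²: P_1P_2² = 48.5, P_1P_3² = 42.5, P_2P_3² = 18.
Since P_1P_2² = 48.5 < 42.5 + 18 = 60.5, the triangle is acute, so the smallest enclosing circle is the circumcircle.
Circumcentre = (-89/36, -161/36), r² = 8245/648.
r = √(8245/648) ≈ 3.57.

3.57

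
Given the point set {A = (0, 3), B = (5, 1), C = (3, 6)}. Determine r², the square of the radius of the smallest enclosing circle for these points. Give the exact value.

841/98

Side lengths²: AB² = 29, AC² = 18, BC² = 29.
Since BC² = 29 < 29 + 18 = 47, the triangle is acute, so the smallest enclosing circle is the circumcircle.
Circumcentre = (41/14, 43/14), r² = 841/98.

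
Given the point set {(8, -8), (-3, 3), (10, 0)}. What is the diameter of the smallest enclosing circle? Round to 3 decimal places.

15.559

Call the three points A, B, C in the order given.
Side lengths²: AB² = 242, AC² = 68, BC² = 178.
Since AB² = 242 < 178 + 68 = 246, the triangle is acute, so the smallest enclosing circle is the circumcircle.
Circumcentre = (2.6, -2.4), r² = 60.52.
Diameter = 2r = 2√(60.52) ≈ 15.559.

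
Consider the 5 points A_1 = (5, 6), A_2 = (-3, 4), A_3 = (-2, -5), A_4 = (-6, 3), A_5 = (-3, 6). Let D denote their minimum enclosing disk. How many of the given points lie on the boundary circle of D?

3

The minimum enclosing circle is determined by three boundary points: A_1, A_3, A_4.
Their circumcentre is (0.4, 1.2) with r² = 44.2.
The farthest remaining point A_5 is at distance² 34.6 ≤ 44.2.
The points at distance exactly r from the centre are A_1, A_3, A_4 — 3 points.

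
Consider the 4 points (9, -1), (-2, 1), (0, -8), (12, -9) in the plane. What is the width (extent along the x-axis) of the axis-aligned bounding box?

14

max x = 12, min x = -2, so width = 14.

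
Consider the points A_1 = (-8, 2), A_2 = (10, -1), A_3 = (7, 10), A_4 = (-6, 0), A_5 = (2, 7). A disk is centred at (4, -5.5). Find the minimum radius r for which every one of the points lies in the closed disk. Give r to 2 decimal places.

15.79

The required radius is the distance from (4, -5.5) to the farthest point.
Squared distances: 200.25, 56.25, 249.25, 130.25, 160.25.
Maximum is 249.25, attained at A_3.
r = √(249.25) ≈ 15.79.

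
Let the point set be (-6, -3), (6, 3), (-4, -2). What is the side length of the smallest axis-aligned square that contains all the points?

The bounding box has width 12 and height 6.
An axis-aligned square enclosing the set must have side ≥ max(width, height).
So the minimum side is max(12, 6) = 12.

12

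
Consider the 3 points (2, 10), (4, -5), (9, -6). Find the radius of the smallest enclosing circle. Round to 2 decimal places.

Call the three points A, B, C in the order given.
Side lengths²: AB² = 229, AC² = 305, BC² = 26.
Since AC² = 305 ≥ 229 + 26 = 255, the angle opposite AC is not acute, so the smallest enclosing circle has AC as diameter.
Centre = midpoint of AC = (5.5, 2), r² = 305/4 = 76.25.
r = √(76.25) ≈ 8.73.

8.73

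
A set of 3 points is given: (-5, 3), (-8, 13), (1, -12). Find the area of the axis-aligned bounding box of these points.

225

x ranges over [-8, 1], width 9.
y ranges over [-12, 13], height 25.
Area = 9 × 25 = 225.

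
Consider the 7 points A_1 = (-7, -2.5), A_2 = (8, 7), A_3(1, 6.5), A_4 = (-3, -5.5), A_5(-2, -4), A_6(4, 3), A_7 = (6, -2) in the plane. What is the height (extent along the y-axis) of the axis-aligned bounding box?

max y = 7, min y = -5.5, so height = 12.5.

12.5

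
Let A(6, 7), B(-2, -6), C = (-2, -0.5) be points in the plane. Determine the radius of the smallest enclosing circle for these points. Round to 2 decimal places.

7.63

Side lengths²: AB² = 233, AC² = 120.25, BC² = 30.25.
Since AB² = 233 ≥ 120.25 + 30.25 = 150.5, the angle opposite AB is not acute, so the smallest enclosing circle has AB as diameter.
Centre = midpoint of AB = (2, 0.5), r² = 233/4 = 58.25.
r = √(58.25) ≈ 7.63.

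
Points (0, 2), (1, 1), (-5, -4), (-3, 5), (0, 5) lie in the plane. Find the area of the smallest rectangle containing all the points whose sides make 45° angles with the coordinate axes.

In coordinates u = x + y, v = x − y the rectangle is axis-aligned; the map (x,y)→(u,v) scales areas by 2.
u-values: 2, 2, -9, 2, 5; range = 5 − (-9) = 14.
v-values: -2, 0, -1, -8, -5; range = 0 − (-8) = 8.
Area = (14 × 8) / 2 = 56.

56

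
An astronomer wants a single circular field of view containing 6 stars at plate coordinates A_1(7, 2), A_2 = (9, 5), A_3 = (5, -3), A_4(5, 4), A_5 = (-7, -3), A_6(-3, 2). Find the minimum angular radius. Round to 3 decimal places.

8.944

The minimum enclosing circle of a finite set is fixed by two of the points (as a diameter) or three (as a circumcircle).
The farthest pair is A_2–A_5 with squared distance 320. The circle on this segment as diameter has centre (1, 1) and r² = 320/4 = 80.
Check A_1: distance² to centre = 37 ≤ 80, so it lies inside.
All remaining points lie in this disk, and no smaller disk contains both endpoints, so this is the minimum enclosing circle.
r = √80 ≈ 8.944.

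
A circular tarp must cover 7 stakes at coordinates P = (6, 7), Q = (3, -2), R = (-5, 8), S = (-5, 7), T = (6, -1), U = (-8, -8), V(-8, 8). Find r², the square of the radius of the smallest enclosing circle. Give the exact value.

A smallest enclosing disk is always determined by at most three of the input points on its boundary.
The minimum enclosing circle is determined by three boundary points: P, U, V.
Their circumcentre is (-43/28, 0) with r² = 82937/784.
The farthest remaining point R is at distance² 59585/784 ≤ 82937/784.

82937/784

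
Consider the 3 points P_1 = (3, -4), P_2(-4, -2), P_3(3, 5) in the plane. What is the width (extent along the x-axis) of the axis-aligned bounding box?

7

max x = 3, min x = -4, so width = 7.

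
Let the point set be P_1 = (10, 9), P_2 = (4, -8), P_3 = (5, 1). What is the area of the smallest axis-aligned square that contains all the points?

The bounding box has width 6 and height 17.
An axis-aligned square enclosing the set must have side ≥ max(width, height).
So the minimum side is max(6, 17) = 17.
Area = 17² = 289.

289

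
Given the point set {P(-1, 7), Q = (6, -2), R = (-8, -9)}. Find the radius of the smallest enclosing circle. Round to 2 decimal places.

Side lengths²: PQ² = 130, PR² = 305, QR² = 245.
Since PR² = 305 < 245 + 130 = 375, the triangle is acute, so the smallest enclosing circle is the circumcircle.
Circumcentre = (-2.9, -1.7), r² = 79.3.
r = √(79.3) ≈ 8.91.

8.91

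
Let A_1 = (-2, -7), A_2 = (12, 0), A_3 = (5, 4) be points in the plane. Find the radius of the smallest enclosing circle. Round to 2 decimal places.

7.83

Side lengths²: A_1A_2² = 245, A_1A_3² = 170, A_2A_3² = 65.
Since A_1A_2² = 245 ≥ 170 + 65 = 235, the angle opposite A_1A_2 is not acute, so the smallest enclosing circle has A_1A_2 as diameter.
Centre = midpoint of A_1A_2 = (5, -3.5), r² = 245/4 = 61.25.
r = √(61.25) ≈ 7.83.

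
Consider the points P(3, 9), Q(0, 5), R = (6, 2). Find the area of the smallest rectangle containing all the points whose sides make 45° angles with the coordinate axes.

35

In coordinates u = x + y, v = x − y the rectangle is axis-aligned; the map (x,y)→(u,v) scales areas by 2.
u-values: 12, 5, 8; range = 12 − 5 = 7.
v-values: -6, -5, 4; range = 4 − (-6) = 10.
Area = (7 × 10) / 2 = 35.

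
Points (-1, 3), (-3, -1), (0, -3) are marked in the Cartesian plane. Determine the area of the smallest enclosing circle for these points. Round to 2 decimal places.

Call the three points A, B, C in the order given.
Side lengths²: AB² = 20, AC² = 37, BC² = 13.
Since AC² = 37 ≥ 20 + 13 = 33, the angle opposite AC is not acute, so the smallest enclosing circle has AC as diameter.
Centre = midpoint of AC = (-0.5, 0), r² = 37/4 = 9.25.
Area = π·r² = π·9.25 ≈ 29.06.

29.06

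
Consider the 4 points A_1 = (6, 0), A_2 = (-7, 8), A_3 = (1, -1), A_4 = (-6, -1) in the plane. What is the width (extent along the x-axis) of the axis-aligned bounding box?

max x = 6, min x = -7, so width = 13.

13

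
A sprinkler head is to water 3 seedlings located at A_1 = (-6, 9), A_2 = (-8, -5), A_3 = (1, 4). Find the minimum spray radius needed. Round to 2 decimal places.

7.17

Side lengths²: A_1A_2² = 200, A_1A_3² = 74, A_2A_3² = 162.
Since A_1A_2² = 200 < 162 + 74 = 236, the triangle is acute, so the smallest enclosing circle is the circumcircle.
Circumcentre = (-35/6, 11/6), r² = 925/18.
r = √(925/18) ≈ 7.17.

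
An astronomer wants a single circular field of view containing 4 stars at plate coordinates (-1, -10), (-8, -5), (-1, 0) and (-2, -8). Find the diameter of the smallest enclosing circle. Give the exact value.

A smallest enclosing disk is always determined by at most three of the input points on its boundary.
The minimum enclosing circle is determined by three boundary points: (-1, -10), (-8, -5), (-1, 0).
Their circumcentre is (-19/7, -5) with r² = 1369/49.
The farthest remaining point (-2, -8) is at distance² 466/49 ≤ 1369/49.
Diameter = 2r = 2√(1369/49) = 74/7.

74/7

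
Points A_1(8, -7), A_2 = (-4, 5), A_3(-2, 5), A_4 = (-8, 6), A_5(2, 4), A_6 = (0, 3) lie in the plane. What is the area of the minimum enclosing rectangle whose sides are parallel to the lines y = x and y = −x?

116

In coordinates u = x + y, v = x − y the rectangle is axis-aligned; the map (x,y)→(u,v) scales areas by 2.
u-values: 1, 1, 3, -2, 6, 3; range = 6 − (-2) = 8.
v-values: 15, -9, -7, -14, -2, -3; range = 15 − (-14) = 29.
Area = (8 × 29) / 2 = 116.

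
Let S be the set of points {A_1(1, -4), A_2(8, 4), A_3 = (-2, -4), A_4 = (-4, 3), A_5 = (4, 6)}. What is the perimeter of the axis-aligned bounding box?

Width = max x − min x = 8 − (-4) = 12.
Height = max y − min y = 6 − (-4) = 10.
Perimeter = 2(12 + 10) = 44.

44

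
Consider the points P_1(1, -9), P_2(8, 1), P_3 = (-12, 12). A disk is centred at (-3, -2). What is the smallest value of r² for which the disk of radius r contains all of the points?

277

The required radius is the distance from (-3, -2) to the farthest point.
Squared distances: 65, 130, 277.
Maximum is 277, attained at P_3.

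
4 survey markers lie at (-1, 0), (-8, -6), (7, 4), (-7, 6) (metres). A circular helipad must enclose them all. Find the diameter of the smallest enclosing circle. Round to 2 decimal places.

18.06

A smallest enclosing disk is always determined by at most three of the input points on its boundary.
The minimum enclosing circle is determined by three boundary points: (-8, -6), (7, 4), (-7, 6).
Their circumcentre is (-27/34, -19/34) with r² = 47125/578.
The farthest remaining point (-1, 0) is at distance² 205/578 ≤ 47125/578.
Diameter = 2r = 2√(47125/578) ≈ 18.06.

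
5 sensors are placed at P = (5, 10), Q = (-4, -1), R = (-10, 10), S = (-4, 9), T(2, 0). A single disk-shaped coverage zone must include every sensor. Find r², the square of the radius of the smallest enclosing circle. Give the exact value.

The minimum enclosing circle is determined by three boundary points: P, R, T.
Their circumcentre is (-2.5, 6.8) with r² = 66.49.
The farthest remaining point Q is at distance² 63.09 ≤ 66.49.

66.49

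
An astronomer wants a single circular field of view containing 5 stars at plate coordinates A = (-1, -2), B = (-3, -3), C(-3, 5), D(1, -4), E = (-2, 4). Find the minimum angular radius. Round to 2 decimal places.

4.92

The farthest pair is C–D with squared distance 97. The circle on this segment as diameter has centre (-1, 0.5) and r² = 97/4 = 24.25.
Check A: distance² to centre = 6.25 ≤ 24.25, so it lies inside.
All remaining points lie in this disk, and no smaller disk contains both endpoints, so this is the minimum enclosing circle.
r = √(24.25) ≈ 4.92.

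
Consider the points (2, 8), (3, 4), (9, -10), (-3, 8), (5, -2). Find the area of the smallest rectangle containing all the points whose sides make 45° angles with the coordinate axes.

165

In coordinates u = x + y, v = x − y the rectangle is axis-aligned; the map (x,y)→(u,v) scales areas by 2.
u-values: 10, 7, -1, 5, 3; range = 10 − (-1) = 11.
v-values: -6, -1, 19, -11, 7; range = 19 − (-11) = 30.
Area = (11 × 30) / 2 = 165.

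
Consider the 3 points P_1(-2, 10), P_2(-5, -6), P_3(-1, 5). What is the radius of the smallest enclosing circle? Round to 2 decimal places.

8.14

Side lengths²: P_1P_2² = 265, P_1P_3² = 26, P_2P_3² = 137.
Since P_1P_2² = 265 ≥ 137 + 26 = 163, the angle opposite P_1P_2 is not acute, so the smallest enclosing circle has P_1P_2 as diameter.
Centre = midpoint of P_1P_2 = (-3.5, 2), r² = 265/4 = 66.25.
r = √(66.25) ≈ 8.14.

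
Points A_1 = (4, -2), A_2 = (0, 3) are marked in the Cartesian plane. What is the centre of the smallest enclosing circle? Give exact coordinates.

(2, 0.5)

The smallest circle enclosing two points has them as diameter endpoints.
Centre = midpoint = (2, 0.5); r² = |A_1A_2|²/4 = 41/4 = 10.25.
Centre = (2, 0.5).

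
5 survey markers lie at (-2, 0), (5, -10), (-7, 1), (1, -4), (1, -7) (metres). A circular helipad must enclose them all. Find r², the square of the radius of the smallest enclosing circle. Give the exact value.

66.25

A smallest enclosing disk is always determined by at most three of the input points on its boundary.
The farthest pair is (5, -10)–(-7, 1) with squared distance 265. The circle on this segment as diameter has centre (-1, -4.5) and r² = 265/4 = 66.25.
Check (-2, 0): distance² to centre = 21.25 ≤ 66.25, so it lies inside.
All remaining points lie in this disk, and no smaller disk contains both endpoints, so this is the minimum enclosing circle.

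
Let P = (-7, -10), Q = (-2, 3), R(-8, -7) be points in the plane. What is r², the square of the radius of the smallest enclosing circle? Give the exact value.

48.5

Side lengths²: PQ² = 194, PR² = 10, QR² = 136.
Since PQ² = 194 ≥ 136 + 10 = 146, the angle opposite PQ is not acute, so the smallest enclosing circle has PQ as diameter.
Centre = midpoint of PQ = (-4.5, -3.5), r² = 194/4 = 48.5.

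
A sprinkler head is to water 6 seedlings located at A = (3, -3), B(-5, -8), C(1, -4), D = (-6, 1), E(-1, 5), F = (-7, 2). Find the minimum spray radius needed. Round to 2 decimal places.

6.80

A smallest enclosing disk is always determined by at most three of the input points on its boundary.
The farthest pair is B–E with squared distance 185. The circle on this segment as diameter has centre (-3, -1.5) and r² = 185/4 = 46.25.
Check A: distance² to centre = 38.25 ≤ 46.25, so it lies inside.
All remaining points lie in this disk, and no smaller disk contains both endpoints, so this is the minimum enclosing circle.
r = √(46.25) ≈ 6.80.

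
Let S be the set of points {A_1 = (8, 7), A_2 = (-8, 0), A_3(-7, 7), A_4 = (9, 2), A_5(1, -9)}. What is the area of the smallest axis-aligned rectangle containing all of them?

272

x ranges over [-8, 9], width 17.
y ranges over [-9, 7], height 16.
Area = 17 × 16 = 272.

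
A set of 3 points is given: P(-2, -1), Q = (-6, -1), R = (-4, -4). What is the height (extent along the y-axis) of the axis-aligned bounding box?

3

max y = -1, min y = -4, so height = 3.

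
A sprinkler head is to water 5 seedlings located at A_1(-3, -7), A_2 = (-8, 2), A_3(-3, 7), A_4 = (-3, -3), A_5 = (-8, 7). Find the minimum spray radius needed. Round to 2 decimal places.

A smallest enclosing disk is always determined by at most three of the input points on its boundary.
The farthest pair is A_1–A_5 with squared distance 221. The circle on this segment as diameter has centre (-5.5, 0) and r² = 221/4 = 55.25.
Check A_2: distance² to centre = 10.25 ≤ 55.25, so it lies inside.
All remaining points lie in this disk, and no smaller disk contains both endpoints, so this is the minimum enclosing circle.
r = √(55.25) ≈ 7.43.

7.43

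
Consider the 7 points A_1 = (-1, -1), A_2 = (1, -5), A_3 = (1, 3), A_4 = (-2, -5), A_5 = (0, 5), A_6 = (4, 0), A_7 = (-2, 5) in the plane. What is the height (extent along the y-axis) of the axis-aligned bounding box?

max y = 5, min y = -5, so height = 10.

10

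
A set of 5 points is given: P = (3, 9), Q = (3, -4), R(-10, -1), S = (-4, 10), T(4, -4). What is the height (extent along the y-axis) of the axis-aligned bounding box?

max y = 10, min y = -4, so height = 14.

14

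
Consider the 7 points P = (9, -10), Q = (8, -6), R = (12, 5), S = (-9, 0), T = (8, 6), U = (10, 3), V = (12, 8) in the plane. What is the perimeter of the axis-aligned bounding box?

78

Width = max x − min x = 12 − (-9) = 21.
Height = max y − min y = 8 − (-10) = 18.
Perimeter = 2(21 + 18) = 78.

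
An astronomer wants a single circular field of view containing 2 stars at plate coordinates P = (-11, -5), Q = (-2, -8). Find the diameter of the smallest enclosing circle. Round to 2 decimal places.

9.49

The smallest circle enclosing two points has them as diameter endpoints.
Centre = midpoint = (-6.5, -6.5); r² = |PQ|²/4 = 90/4 = 22.5.
Diameter = 2r = 2√(22.5) ≈ 9.49.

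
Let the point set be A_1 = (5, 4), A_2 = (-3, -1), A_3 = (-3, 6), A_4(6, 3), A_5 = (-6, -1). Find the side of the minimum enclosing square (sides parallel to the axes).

The bounding box has width 12 and height 7.
An axis-aligned square enclosing the set must have side ≥ max(width, height).
So the minimum side is max(12, 7) = 12.

12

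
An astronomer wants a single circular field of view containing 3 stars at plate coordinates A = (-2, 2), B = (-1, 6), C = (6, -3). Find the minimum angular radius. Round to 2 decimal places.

Side lengths²: AB² = 17, AC² = 89, BC² = 130.
Since BC² = 130 ≥ 89 + 17 = 106, the angle opposite BC is not acute, so the smallest enclosing circle has BC as diameter.
Centre = midpoint of BC = (2.5, 1.5), r² = 130/4 = 32.5.
r = √(32.5) ≈ 5.70.

5.70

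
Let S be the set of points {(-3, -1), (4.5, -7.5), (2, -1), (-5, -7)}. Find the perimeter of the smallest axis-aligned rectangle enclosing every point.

Width = max x − min x = 4.5 − (-5) = 9.5.
Height = max y − min y = -1 − (-7.5) = 6.5.
Perimeter = 2(9.5 + 6.5) = 32.

32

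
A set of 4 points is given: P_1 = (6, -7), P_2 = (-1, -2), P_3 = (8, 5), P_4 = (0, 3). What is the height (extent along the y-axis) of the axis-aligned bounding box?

max y = 5, min y = -7, so height = 12.

12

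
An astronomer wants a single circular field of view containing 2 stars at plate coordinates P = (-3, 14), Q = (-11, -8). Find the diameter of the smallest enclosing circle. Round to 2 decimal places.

23.41

The smallest circle enclosing two points has them as diameter endpoints.
Centre = midpoint = (-7, 3); r² = |PQ|²/4 = 548/4 = 137.
Diameter = 2r = 2√137 ≈ 23.41.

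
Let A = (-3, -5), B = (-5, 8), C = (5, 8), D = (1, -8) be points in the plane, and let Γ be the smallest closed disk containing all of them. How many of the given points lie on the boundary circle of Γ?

3

A smallest enclosing disk is always determined by at most three of the input points on its boundary.
The minimum enclosing circle is determined by three boundary points: B, C, D.
Their circumcentre is (0, 0.75) with r² = 77.5625.
The farthest remaining point A is at distance² 42.0625 ≤ 77.5625.
The points at distance exactly r from the centre are B, C, D — 3 points.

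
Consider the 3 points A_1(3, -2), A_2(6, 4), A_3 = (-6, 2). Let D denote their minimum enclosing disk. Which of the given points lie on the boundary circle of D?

A_2, A_3

Side lengths²: A_1A_2² = 45, A_1A_3² = 97, A_2A_3² = 148.
Since A_2A_3² = 148 ≥ 97 + 45 = 142, the angle opposite A_2A_3 is not acute, so the smallest enclosing circle has A_2A_3 as diameter.
Centre = midpoint of A_2A_3 = (0, 3), r² = 148/4 = 37.
The points at distance exactly r from the centre are A_2, A_3 — 2 points.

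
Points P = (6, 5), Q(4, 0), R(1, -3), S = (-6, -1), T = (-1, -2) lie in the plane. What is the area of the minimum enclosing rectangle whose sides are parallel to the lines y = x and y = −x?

In coordinates u = x + y, v = x − y the rectangle is axis-aligned; the map (x,y)→(u,v) scales areas by 2.
u-values: 11, 4, -2, -7, -3; range = 11 − (-7) = 18.
v-values: 1, 4, 4, -5, 1; range = 4 − (-5) = 9.
Area = (18 × 9) / 2 = 81.

81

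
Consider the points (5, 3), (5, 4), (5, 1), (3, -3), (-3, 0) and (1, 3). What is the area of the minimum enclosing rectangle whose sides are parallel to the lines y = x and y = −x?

In coordinates u = x + y, v = x − y the rectangle is axis-aligned; the map (x,y)→(u,v) scales areas by 2.
u-values: 8, 9, 6, 0, -3, 4; range = 9 − (-3) = 12.
v-values: 2, 1, 4, 6, -3, -2; range = 6 − (-3) = 9.
Area = (12 × 9) / 2 = 54.

54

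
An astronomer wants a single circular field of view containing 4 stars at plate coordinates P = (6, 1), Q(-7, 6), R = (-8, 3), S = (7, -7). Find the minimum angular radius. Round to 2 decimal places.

9.55

A smallest enclosing disk is always determined by at most three of the input points on its boundary.
The farthest pair is Q–S with squared distance 365. The circle on this segment as diameter has centre (0, -0.5) and r² = 365/4 = 91.25.
Check P: distance² to centre = 38.25 ≤ 91.25, so it lies inside.
All remaining points lie in this disk, and no smaller disk contains both endpoints, so this is the minimum enclosing circle.
r = √(91.25) ≈ 9.55.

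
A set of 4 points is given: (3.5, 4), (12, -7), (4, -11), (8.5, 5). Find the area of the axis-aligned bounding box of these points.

136

x ranges over [3.5, 12], width 8.5.
y ranges over [-11, 5], height 16.
Area = 8.5 × 16 = 136.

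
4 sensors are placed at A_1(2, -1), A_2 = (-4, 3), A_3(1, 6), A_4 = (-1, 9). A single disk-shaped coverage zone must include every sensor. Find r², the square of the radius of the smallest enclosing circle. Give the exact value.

27.25

By Welzl's lemma the MEC is supported by two points (diametrically opposite) or three points (on a circumcircle).
The farthest pair is A_1–A_4 with squared distance 109. The circle on this segment as diameter has centre (0.5, 4) and r² = 109/4 = 27.25.
Check A_2: distance² to centre = 21.25 ≤ 27.25, so it lies inside.
All remaining points lie in this disk, and no smaller disk contains both endpoints, so this is the minimum enclosing circle.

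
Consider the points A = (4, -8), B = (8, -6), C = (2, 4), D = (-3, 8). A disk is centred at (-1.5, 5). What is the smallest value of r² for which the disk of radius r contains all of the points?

The required radius is the distance from (-1.5, 5) to the farthest point.
Squared distances: 199.25, 211.25, 13.25, 11.25.
Maximum is 211.25, attained at B.

211.25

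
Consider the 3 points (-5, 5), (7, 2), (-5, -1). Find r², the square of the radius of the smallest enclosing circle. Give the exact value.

40.640625

Call the three points A, B, C in the order given.
Side lengths²: AB² = 153, AC² = 36, BC² = 153.
Since BC² = 153 < 153 + 36 = 189, the triangle is acute, so the smallest enclosing circle is the circumcircle.
Circumcentre = (0.625, 2), r² = 40.640625.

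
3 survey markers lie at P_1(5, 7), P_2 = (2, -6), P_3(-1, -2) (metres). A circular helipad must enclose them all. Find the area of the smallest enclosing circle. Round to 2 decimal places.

Side lengths²: P_1P_2² = 178, P_1P_3² = 117, P_2P_3² = 25.
Since P_1P_2² = 178 ≥ 117 + 25 = 142, the angle opposite P_1P_2 is not acute, so the smallest enclosing circle has P_1P_2 as diameter.
Centre = midpoint of P_1P_2 = (3.5, 0.5), r² = 178/4 = 44.5.
Area = π·r² = π·44.5 ≈ 139.80.

139.80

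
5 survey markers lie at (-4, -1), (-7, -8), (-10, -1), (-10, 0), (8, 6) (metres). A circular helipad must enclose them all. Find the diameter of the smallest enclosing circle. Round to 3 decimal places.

20.532

A smallest enclosing disk is always determined by at most three of the input points on its boundary.
The minimum enclosing circle is determined by three boundary points: (-7, -8), (-10, 0), (8, 6).
Their circumcentre is (13/54, -13/18) with r² = 153665/1458.
The farthest remaining point (-10, -1) is at distance² 153017/1458 ≤ 153665/1458.
Diameter = 2r = 2√(153665/1458) ≈ 20.532.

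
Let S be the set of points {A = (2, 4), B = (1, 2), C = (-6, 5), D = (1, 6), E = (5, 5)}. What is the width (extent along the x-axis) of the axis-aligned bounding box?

11

max x = 5, min x = -6, so width = 11.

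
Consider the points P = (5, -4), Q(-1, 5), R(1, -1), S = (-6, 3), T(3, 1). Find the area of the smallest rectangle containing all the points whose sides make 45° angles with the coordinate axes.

63

In coordinates u = x + y, v = x − y the rectangle is axis-aligned; the map (x,y)→(u,v) scales areas by 2.
u-values: 1, 4, 0, -3, 4; range = 4 − (-3) = 7.
v-values: 9, -6, 2, -9, 2; range = 9 − (-9) = 18.
Area = (7 × 18) / 2 = 63.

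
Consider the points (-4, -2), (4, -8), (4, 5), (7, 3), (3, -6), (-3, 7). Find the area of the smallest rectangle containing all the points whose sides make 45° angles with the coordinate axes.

176

In coordinates u = x + y, v = x − y the rectangle is axis-aligned; the map (x,y)→(u,v) scales areas by 2.
u-values: -6, -4, 9, 10, -3, 4; range = 10 − (-6) = 16.
v-values: -2, 12, -1, 4, 9, -10; range = 12 − (-10) = 22.
Area = (16 × 22) / 2 = 176.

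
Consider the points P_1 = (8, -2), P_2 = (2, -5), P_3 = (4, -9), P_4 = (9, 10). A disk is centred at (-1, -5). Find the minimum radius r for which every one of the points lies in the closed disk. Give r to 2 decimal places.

18.03

The required radius is the distance from (-1, -5) to the farthest point.
Squared distances: 90, 9, 41, 325.
Maximum is 325, attained at P_4.
r = √325 ≈ 18.03.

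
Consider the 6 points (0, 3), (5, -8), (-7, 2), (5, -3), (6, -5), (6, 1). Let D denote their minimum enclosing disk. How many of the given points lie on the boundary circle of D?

3

A smallest enclosing disk is always determined by at most three of the input points on its boundary.
The minimum enclosing circle is determined by three boundary points: (5, -8), (-7, 2), (6, 1).
Their circumcentre is (-49/59, -165/59) with r² = 212585/3481.
The farthest remaining point (6, -5) is at distance² 179309/3481 ≤ 212585/3481.
The points at distance exactly r from the centre are (5, -8), (-7, 2), (6, 1) — 3 points.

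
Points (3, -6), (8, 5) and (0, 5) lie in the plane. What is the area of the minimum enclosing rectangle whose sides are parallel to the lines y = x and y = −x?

112

In coordinates u = x + y, v = x − y the rectangle is axis-aligned; the map (x,y)→(u,v) scales areas by 2.
u-values: -3, 13, 5; range = 13 − (-3) = 16.
v-values: 9, 3, -5; range = 9 − (-5) = 14.
Area = (16 × 14) / 2 = 112.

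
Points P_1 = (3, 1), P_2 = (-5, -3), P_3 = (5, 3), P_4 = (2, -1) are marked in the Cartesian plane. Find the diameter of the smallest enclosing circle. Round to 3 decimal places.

11.662

A smallest enclosing disk is always determined by at most three of the input points on its boundary.
The farthest pair is P_2–P_3 with squared distance 136. The circle on this segment as diameter has centre (0, 0) and r² = 136/4 = 34.
Check P_1: distance² to centre = 10 ≤ 34, so it lies inside.
All remaining points lie in this disk, and no smaller disk contains both endpoints, so this is the minimum enclosing circle.
Diameter = 2r = 2√34 ≈ 11.662.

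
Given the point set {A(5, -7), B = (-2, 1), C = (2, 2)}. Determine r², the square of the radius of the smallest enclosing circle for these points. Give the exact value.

Side lengths²: AB² = 113, AC² = 90, BC² = 17.
Since AB² = 113 ≥ 90 + 17 = 107, the angle opposite AB is not acute, so the smallest enclosing circle has AB as diameter.
Centre = midpoint of AB = (1.5, -3), r² = 113/4 = 28.25.

28.25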